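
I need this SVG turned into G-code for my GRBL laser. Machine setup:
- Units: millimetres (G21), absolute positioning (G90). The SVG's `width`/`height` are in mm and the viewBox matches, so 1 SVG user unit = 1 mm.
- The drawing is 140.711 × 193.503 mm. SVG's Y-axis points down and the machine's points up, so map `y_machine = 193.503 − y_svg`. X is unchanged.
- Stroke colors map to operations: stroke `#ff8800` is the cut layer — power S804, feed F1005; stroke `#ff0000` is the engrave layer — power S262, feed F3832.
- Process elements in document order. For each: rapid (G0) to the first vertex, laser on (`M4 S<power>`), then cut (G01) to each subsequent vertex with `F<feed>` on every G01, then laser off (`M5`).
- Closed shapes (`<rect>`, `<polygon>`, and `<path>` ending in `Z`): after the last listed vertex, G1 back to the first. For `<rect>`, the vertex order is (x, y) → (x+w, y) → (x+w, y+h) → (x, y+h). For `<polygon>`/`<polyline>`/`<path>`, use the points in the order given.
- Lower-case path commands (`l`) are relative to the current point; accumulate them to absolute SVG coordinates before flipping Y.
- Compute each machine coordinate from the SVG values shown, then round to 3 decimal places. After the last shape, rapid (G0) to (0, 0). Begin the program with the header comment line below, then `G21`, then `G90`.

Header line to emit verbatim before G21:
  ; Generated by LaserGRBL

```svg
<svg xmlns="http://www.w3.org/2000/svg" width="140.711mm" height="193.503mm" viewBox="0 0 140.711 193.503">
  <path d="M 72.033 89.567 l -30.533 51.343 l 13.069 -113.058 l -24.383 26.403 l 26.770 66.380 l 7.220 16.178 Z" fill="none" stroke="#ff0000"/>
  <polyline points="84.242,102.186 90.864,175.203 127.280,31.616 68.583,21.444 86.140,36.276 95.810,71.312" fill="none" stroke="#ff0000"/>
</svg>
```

; Generated by LaserGRBL
G21
G90
G0 X72.033 Y103.936
M4 S262
G01 X41.500 Y52.593 F3832
G01 X54.569 Y165.651 F3832
G01 X30.186 Y139.248 F3832
G01 X56.956 Y72.868 F3832
G01 X64.176 Y56.690 F3832
G01 X72.033 Y103.936 F3832
M5
G0 X84.242 Y91.317
M4 S262
G01 X90.864 Y18.300 F3832
G01 X127.280 Y161.887 F3832
G01 X68.583 Y172.059 F3832
G01 X86.140 Y157.227 F3832
G01 X95.810 Y122.191 F3832
M5
G0 X0.000 Y0.000

viewBox `0 0 140.711 193.503` with mm width/height → 1 unit = 1 mm. Flip: y_m = 193.503 − y_svg.

**Shape 1** — `<path>` closed polygon, stroke `#ff0000` → engrave (S262, F3832). Machine vertices: (72.033,103.936) → (41.500,52.593) → (54.569,165.651) → (30.186,139.248) → (56.956,72.868) → (64.176,56.690) → (72.033,103.936). Closed: final G1 returns to the first vertex.

**Shape 2** — `<polyline>` open polyline, stroke `#ff0000` → engrave (S262, F3832). Machine vertices: (84.242,91.317) → (90.864,18.300) → (127.280,161.887) → (68.583,172.059) → (86.140,157.227) → (95.810,122.191). Open path.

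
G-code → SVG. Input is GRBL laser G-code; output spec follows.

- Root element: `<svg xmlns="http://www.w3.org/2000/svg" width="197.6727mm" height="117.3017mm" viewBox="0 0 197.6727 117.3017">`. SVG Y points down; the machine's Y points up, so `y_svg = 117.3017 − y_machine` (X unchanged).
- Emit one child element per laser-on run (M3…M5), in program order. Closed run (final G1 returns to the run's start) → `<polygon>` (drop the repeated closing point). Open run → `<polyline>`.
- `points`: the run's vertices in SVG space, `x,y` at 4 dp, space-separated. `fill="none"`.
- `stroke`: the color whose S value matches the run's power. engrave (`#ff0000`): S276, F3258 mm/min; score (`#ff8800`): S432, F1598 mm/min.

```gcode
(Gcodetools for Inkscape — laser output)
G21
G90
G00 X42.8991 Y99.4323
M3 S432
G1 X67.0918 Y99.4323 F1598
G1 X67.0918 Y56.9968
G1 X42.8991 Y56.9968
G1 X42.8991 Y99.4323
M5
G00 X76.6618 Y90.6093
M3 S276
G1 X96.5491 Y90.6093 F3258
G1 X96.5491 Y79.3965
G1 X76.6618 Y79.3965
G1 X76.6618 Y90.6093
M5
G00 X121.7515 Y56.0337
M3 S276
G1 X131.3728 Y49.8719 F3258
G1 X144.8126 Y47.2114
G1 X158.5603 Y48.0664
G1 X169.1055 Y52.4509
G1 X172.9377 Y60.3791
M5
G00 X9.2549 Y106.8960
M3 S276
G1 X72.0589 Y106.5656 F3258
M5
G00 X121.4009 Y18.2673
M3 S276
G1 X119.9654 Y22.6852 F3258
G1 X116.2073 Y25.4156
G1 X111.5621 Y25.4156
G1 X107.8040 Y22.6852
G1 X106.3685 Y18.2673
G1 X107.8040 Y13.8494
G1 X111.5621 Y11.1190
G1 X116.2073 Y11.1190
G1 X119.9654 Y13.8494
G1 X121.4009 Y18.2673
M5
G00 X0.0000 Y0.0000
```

Each laser-on run becomes one SVG element. Flip Y back into SVG space with y_svg = 117.3017 − y_machine.

Run 1: the run's S432 means `#ff8800` (score). The run returns to its start, so emit a `<polygon>` with points (Y-flipped): 42.8991,17.8694 67.0918,17.8694 67.0918,60.3049 42.8991,60.3049.

Run 2: the run's S276 means `#ff0000` (engrave). The run returns to its start, so emit a `<polygon>` with points (Y-flipped): 76.6618,26.6924 96.5491,26.6924 96.5491,37.9052 76.6618,37.9052.

Run 3: S276 ⇒ engrave layer `#ff0000`. The run is open, so emit a `<polyline>` with points (Y-flipped): 121.7515,61.2680 131.3728,67.4298 144.8126,70.0903 158.5603,69.2353 169.1055,64.8508 172.9377,56.9226.

Run 4: S276 ⇒ engrave layer `#ff0000`. The run is open, so emit a `<polyline>` with points (Y-flipped): 9.2549,10.4057 72.0589,10.7361.

Run 5: S276 ⇒ engrave layer `#ff0000`. The run returns to its start, so emit a `<polygon>` with points (Y-flipped): 121.4009,99.0344 119.9654,94.6165 116.2073,91.8861 111.5621,91.8861 107.8040,94.6165 106.3685,99.0344 107.8040,103.4523 111.5621,106.1827 116.2073,106.1827 119.9654,103.4523.

<svg xmlns="http://www.w3.org/2000/svg" width="197.6727mm" height="117.3017mm" viewBox="0 0 197.6727 117.3017">
  <polygon points="42.8991,17.8694 67.0918,17.8694 67.0918,60.3049 42.8991,60.3049" fill="none" stroke="#ff8800"/>
  <polygon points="76.6618,26.6924 96.5491,26.6924 96.5491,37.9052 76.6618,37.9052" fill="none" stroke="#ff0000"/>
  <polyline points="121.7515,61.2680 131.3728,67.4298 144.8126,70.0903 158.5603,69.2353 169.1055,64.8508 172.9377,56.9226" fill="none" stroke="#ff0000"/>
  <polyline points="9.2549,10.4057 72.0589,10.7361" fill="none" stroke="#ff0000"/>
  <polygon points="121.4009,99.0344 119.9654,94.6165 116.2073,91.8861 111.5621,91.8861 107.8040,94.6165 106.3685,99.0344 107.8040,103.4523 111.5621,106.1827 116.2073,106.1827 119.9654,103.4523" fill="none" stroke="#ff0000"/>
</svg>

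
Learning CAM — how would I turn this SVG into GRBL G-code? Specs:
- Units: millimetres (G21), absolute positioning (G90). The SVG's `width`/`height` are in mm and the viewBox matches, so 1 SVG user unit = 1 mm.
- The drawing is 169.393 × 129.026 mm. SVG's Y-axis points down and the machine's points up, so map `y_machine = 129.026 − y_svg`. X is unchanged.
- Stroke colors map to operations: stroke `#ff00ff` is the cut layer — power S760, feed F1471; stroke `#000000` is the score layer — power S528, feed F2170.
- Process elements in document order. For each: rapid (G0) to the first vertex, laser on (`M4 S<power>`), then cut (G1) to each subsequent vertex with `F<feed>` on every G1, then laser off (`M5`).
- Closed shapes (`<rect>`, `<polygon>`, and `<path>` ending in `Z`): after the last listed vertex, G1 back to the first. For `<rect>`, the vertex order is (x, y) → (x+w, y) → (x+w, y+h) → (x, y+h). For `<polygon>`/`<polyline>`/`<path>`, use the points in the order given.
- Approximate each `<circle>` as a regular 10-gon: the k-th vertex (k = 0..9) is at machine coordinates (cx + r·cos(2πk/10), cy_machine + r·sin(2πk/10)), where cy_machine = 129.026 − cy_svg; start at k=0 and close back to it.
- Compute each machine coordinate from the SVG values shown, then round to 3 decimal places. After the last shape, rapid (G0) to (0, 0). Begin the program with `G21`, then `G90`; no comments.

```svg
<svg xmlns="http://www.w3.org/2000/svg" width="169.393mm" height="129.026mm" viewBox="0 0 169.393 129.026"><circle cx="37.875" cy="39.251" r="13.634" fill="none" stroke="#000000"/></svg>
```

G21
G90
G0 X51.509 Y89.775
M4 S528
G1 X48.905 Y97.789 F2170
G1 X42.088 Y102.742 F2170
G1 X33.662 Y102.742 F2170
G1 X26.845 Y97.789 F2170
G1 X24.241 Y89.775 F2170
G1 X26.845 Y81.761 F2170
G1 X33.662 Y76.808 F2170
G1 X42.088 Y76.808 F2170
G1 X48.905 Y81.761 F2170
G1 X51.509 Y89.775 F2170
M5
G0 X0.000 Y0.000

viewBox `0 0 169.393 129.026` with mm width/height → 1 unit = 1 mm. Flip: y_m = 129.026 − y_svg.

**Shape 1** — `<circle>` circle, stroke `#000000` → score (S528, F2170). Machine vertices: (51.509,89.775) → (48.905,97.789) → (42.088,102.742) → (33.662,102.742) → (26.845,97.789) → (24.241,89.775) → (26.845,81.761) → (33.662,76.808) → (42.088,76.808) → (48.905,81.761) → (51.509,89.775). Closed: final G1 returns to the first vertex.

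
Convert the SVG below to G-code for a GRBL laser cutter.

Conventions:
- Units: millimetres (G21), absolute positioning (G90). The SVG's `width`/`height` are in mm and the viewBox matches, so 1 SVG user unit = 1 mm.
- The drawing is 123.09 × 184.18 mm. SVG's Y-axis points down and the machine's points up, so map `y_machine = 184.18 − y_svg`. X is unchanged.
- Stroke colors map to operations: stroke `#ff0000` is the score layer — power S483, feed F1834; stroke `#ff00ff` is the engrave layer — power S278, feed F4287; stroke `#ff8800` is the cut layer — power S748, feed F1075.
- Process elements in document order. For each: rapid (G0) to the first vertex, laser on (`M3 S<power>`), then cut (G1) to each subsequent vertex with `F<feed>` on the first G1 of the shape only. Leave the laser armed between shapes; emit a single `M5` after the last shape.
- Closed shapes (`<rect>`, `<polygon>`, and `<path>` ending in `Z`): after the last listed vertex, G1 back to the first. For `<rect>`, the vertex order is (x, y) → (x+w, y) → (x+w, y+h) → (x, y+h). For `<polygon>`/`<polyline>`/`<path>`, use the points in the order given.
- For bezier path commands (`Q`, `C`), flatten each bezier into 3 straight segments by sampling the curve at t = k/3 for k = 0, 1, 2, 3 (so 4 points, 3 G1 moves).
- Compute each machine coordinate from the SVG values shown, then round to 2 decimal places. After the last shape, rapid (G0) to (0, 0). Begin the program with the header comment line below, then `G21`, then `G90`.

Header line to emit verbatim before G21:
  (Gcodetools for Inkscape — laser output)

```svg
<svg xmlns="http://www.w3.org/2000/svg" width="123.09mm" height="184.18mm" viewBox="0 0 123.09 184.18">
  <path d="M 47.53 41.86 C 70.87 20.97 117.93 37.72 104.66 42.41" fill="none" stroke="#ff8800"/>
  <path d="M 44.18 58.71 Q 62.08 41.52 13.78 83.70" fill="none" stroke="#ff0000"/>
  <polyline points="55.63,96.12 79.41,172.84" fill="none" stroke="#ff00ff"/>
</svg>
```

1 u = 1 mm; y_m = 184.18 − y.

[1] `<path>` cubic bezier, #ff8800→cut S748 F1075: (47.53,142.32) → (75.66,152.50) → (100.93,148.64) → (104.66,141.77)

[2] `<path>` quadratic bezier, #ff0000→score S483 F1834: (44.18,125.47) → (48.76,130.33) → (38.62,122.00) → (13.78,100.48)

[3] `<polyline>` line segment, #ff00ff→engrave S278 F4287: (55.63,88.06) → (79.41,11.34)

(Gcodetools for Inkscape — laser output)
G21
G90
G0 X47.53 Y142.32
M3 S748
G1 X75.66 Y152.50 F1075
G1 X100.93 Y148.64
G1 X104.66 Y141.77
G0 X44.18 Y125.47
M3 S483
G1 X48.76 Y130.33 F1834
G1 X38.62 Y122.00
G1 X13.78 Y100.48
G0 X55.63 Y88.06
M3 S278
G1 X79.41 Y11.34 F4287
M5
G0 X0.00 Y0.00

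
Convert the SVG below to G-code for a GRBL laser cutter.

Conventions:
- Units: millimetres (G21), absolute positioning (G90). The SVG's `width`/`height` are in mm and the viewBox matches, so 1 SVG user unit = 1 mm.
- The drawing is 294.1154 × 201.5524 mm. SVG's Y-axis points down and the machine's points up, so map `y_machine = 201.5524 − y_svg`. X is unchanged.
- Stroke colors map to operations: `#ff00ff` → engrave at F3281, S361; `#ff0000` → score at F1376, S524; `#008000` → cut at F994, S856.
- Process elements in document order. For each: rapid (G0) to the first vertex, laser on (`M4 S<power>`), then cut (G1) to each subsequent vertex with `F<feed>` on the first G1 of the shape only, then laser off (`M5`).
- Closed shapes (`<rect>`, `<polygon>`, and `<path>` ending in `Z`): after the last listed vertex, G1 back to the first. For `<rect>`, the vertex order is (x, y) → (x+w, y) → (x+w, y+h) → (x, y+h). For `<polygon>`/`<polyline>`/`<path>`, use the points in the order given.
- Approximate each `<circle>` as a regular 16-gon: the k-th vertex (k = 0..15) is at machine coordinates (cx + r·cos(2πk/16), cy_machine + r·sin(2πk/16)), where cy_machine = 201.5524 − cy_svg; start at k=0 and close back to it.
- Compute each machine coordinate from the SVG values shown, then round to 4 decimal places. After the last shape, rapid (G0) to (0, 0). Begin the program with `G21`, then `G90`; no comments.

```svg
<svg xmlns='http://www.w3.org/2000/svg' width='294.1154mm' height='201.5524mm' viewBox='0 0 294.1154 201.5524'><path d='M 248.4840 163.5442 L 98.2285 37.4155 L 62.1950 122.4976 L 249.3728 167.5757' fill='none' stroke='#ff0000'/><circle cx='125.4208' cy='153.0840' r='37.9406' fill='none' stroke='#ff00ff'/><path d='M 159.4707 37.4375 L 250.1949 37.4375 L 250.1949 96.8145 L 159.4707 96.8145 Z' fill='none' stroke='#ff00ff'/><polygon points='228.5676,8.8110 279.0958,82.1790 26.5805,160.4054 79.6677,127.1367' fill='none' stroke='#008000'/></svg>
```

G21
G90
G0 X248.4840 Y38.0082
M4 S524
G1 X98.2285 Y164.1369 F1376
G1 X62.1950 Y79.0548
G1 X249.3728 Y33.9767
M5
G0 X163.3614 Y48.4684
M4 S361
G1 X160.4733 Y62.9876 F3281
G1 X152.2489 Y75.2965
G1 X139.9400 Y83.5209
G1 X125.4208 Y86.4090
G1 X110.9016 Y83.5209
G1 X98.5927 Y75.2965
G1 X90.3683 Y62.9876
G1 X87.4802 Y48.4684
G1 X90.3683 Y33.9492
G1 X98.5927 Y21.6403
G1 X110.9016 Y13.4159
G1 X125.4208 Y10.5278
G1 X139.9400 Y13.4159
G1 X152.2489 Y21.6403
G1 X160.4733 Y33.9492
G1 X163.3614 Y48.4684
M5
G0 X159.4707 Y164.1149
M4 S361
G1 X250.1949 Y164.1149 F3281
G1 X250.1949 Y104.7379
G1 X159.4707 Y104.7379
G1 X159.4707 Y164.1149
M5
G0 X228.5676 Y192.7414
M4 S856
G1 X279.0958 Y119.3734 F994
G1 X26.5805 Y41.1470
G1 X79.6677 Y74.4157
G1 X228.5676 Y192.7414
M5
G0 X0.0000 Y0.0000

1 u = 1 mm; y_m = 201.5524 − y.

[1] `<path>` open polyline, #ff0000→score S524 F1376: (248.4840,38.0082) → (98.2285,164.1369) → (62.1950,79.0548) → (249.3728,33.9767)

[2] `<circle>` circle, #ff00ff→engrave S361 F3281: (163.3614,48.4684) → (160.4733,62.9876) → (152.2489,75.2965) → (139.9400,83.5209) → (125.4208,86.4090) → (110.9016,83.5209) → (98.5927,75.2965) → (90.3683,62.9876) → (87.4802,48.4684) → (90.3683,33.9492) → (98.5927,21.6403) → (110.9016,13.4159) → (125.4208,10.5278) → (139.9400,13.4159) → (152.2489,21.6403) → (160.4733,33.9492) → (163.3614,48.4684) (closed)

[3] `<path>` rectangle, #ff00ff→engrave S361 F3281: (159.4707,164.1149) → (250.1949,164.1149) → (250.1949,104.7379) → (159.4707,104.7379) → (159.4707,164.1149) (closed)

[4] `<polygon>` closed polygon, #008000→cut S856 F994: (228.5676,192.7414) → (279.0958,119.3734) → (26.5805,41.1470) → (79.6677,74.4157) → (228.5676,192.7414) (closed)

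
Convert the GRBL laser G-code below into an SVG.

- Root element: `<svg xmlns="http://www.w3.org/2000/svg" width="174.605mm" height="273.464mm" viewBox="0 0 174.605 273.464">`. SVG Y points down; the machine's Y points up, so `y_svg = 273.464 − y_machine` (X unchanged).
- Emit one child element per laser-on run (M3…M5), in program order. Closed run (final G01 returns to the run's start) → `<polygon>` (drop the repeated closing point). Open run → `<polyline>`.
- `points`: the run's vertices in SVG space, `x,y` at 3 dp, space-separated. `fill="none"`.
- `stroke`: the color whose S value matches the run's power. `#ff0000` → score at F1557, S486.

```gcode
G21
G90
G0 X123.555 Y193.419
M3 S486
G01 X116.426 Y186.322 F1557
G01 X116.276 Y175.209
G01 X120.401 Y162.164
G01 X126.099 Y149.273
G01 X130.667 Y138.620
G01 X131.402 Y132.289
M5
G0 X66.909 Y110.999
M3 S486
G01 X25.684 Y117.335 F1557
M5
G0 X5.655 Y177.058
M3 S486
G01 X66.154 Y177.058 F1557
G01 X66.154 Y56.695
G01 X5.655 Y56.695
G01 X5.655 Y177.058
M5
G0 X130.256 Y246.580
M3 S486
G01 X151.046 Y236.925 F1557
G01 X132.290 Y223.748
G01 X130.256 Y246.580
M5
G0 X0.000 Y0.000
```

Each laser-on run becomes one SVG element. Flip Y back into SVG space with y_svg = 273.464 − y_machine. Every run uses S486, so all elements get stroke `#ff0000` (score).

Run 1: The run is open, so emit a `<polyline>` with points (Y-flipped): 123.555,80.045 116.426,87.142 116.276,98.255 120.401,111.300 126.099,124.191 130.667,134.844 131.402,141.175.

Run 2: The run is open, so emit a `<polyline>` with points (Y-flipped): 66.909,162.465 25.684,156.129.

Run 3: The run returns to its start, so emit a `<polygon>` with points (Y-flipped): 5.655,96.406 66.154,96.406 66.154,216.769 5.655,216.769.

Run 4: The run returns to its start, so emit a `<polygon>` with points (Y-flipped): 130.256,26.884 151.046,36.539 132.290,49.716.

<svg xmlns="http://www.w3.org/2000/svg" width="174.605mm" height="273.464mm" viewBox="0 0 174.605 273.464">
  <polyline points="123.555,80.045 116.426,87.142 116.276,98.255 120.401,111.300 126.099,124.191 130.667,134.844 131.402,141.175" fill="none" stroke="#ff0000"/>
  <polyline points="66.909,162.465 25.684,156.129" fill="none" stroke="#ff0000"/>
  <polygon points="5.655,96.406 66.154,96.406 66.154,216.769 5.655,216.769" fill="none" stroke="#ff0000"/>
  <polygon points="130.256,26.884 151.046,36.539 132.290,49.716" fill="none" stroke="#ff0000"/>
</svg>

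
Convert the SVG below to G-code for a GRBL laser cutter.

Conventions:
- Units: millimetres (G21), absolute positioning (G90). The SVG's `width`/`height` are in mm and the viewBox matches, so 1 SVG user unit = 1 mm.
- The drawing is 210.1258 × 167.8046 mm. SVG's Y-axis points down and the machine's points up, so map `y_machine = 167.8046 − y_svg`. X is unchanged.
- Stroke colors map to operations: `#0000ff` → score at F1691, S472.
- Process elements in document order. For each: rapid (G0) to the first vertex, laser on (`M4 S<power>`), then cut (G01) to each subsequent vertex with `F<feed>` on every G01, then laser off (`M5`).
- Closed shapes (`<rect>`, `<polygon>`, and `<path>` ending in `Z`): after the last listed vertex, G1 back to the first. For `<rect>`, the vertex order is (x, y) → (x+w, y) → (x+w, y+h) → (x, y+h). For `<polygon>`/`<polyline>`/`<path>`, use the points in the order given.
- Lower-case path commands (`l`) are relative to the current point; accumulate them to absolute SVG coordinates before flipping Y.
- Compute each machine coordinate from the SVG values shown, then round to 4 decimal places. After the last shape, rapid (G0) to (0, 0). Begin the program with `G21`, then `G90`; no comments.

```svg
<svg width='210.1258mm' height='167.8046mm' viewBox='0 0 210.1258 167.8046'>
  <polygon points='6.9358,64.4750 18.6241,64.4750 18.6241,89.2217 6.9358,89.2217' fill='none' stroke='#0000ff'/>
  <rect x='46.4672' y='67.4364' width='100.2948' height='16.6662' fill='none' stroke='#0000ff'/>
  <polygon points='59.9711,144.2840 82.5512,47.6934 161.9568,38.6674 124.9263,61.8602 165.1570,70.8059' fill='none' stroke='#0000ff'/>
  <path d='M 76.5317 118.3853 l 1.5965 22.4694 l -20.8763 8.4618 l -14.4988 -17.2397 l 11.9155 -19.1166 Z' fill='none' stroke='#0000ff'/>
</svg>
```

viewBox `0 0 210.1258 167.8046` with mm width/height → 1 unit = 1 mm. Flip: y_m = 167.8046 − y_svg.

**Shape 1** — `<polygon>` rectangle, stroke `#0000ff` → score (S472, F1691). Machine vertices: (6.9358,103.3296) → (18.6241,103.3296) → (18.6241,78.5829) → (6.9358,78.5829) → (6.9358,103.3296). Closed: final G1 returns to the first vertex.

**Shape 2** — `<rect>` rectangle, stroke `#0000ff` → score (S472, F1691). Machine vertices: (46.4672,100.3682) → (146.7620,100.3682) → (146.7620,83.7020) → (46.4672,83.7020) → (46.4672,100.3682). Closed: final G1 returns to the first vertex.

**Shape 3** — `<polygon>` closed polygon, stroke `#0000ff` → score (S472, F1691). Machine vertices: (59.9711,23.5206) → (82.5512,120.1112) → (161.9568,129.1372) → (124.9263,105.9444) → (165.1570,96.9987) → (59.9711,23.5206). Closed: final G1 returns to the first vertex.

**Shape 4** — `<path>` regular polygon, stroke `#0000ff` → score (S472, F1691). Machine vertices: (76.5317,49.4193) → (78.1282,26.9499) → (57.2519,18.4881) → (42.7531,35.7278) → (54.6686,54.8444) → (76.5317,49.4193). Closed: final G1 returns to the first vertex.

G21
G90
G0 X6.9358 Y103.3296
M4 S472
G01 X18.6241 Y103.3296 F1691
G01 X18.6241 Y78.5829 F1691
G01 X6.9358 Y78.5829 F1691
G01 X6.9358 Y103.3296 F1691
M5
G0 X46.4672 Y100.3682
M4 S472
G01 X146.7620 Y100.3682 F1691
G01 X146.7620 Y83.7020 F1691
G01 X46.4672 Y83.7020 F1691
G01 X46.4672 Y100.3682 F1691
M5
G0 X59.9711 Y23.5206
M4 S472
G01 X82.5512 Y120.1112 F1691
G01 X161.9568 Y129.1372 F1691
G01 X124.9263 Y105.9444 F1691
G01 X165.1570 Y96.9987 F1691
G01 X59.9711 Y23.5206 F1691
M5
G0 X76.5317 Y49.4193
M4 S472
G01 X78.1282 Y26.9499 F1691
G01 X57.2519 Y18.4881 F1691
G01 X42.7531 Y35.7278 F1691
G01 X54.6686 Y54.8444 F1691
G01 X76.5317 Y49.4193 F1691
M5
G0 X0.0000 Y0.0000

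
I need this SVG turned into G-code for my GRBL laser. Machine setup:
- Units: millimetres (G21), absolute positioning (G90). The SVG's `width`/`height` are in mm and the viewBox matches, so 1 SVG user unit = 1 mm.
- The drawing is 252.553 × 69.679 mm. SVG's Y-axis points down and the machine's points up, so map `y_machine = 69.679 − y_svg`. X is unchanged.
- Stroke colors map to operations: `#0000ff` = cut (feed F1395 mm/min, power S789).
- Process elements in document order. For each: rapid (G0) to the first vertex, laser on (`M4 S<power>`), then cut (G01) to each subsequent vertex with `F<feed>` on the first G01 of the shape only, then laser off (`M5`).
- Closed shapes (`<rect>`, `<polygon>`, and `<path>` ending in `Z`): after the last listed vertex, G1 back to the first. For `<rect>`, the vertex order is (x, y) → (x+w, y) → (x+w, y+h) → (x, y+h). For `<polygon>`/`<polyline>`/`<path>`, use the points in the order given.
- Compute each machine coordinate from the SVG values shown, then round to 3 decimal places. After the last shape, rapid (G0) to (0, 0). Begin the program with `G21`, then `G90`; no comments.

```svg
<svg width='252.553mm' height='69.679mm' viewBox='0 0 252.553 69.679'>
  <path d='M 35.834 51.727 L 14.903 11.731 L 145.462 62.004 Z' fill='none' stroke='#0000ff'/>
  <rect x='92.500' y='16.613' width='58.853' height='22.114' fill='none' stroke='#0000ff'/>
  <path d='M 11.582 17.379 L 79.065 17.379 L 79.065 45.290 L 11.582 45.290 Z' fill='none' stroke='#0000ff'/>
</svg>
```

G21
G90
G0 X35.834 Y17.952
M4 S789
G01 X14.903 Y57.948 F1395
G01 X145.462 Y7.675
G01 X35.834 Y17.952
M5
G0 X92.500 Y53.066
M4 S789
G01 X151.353 Y53.066 F1395
G01 X151.353 Y30.952
G01 X92.500 Y30.952
G01 X92.500 Y53.066
M5
G0 X11.582 Y52.300
M4 S789
G01 X79.065 Y52.300 F1395
G01 X79.065 Y24.389
G01 X11.582 Y24.389
G01 X11.582 Y52.300
M5
G0 X0.000 Y0.000

1 u = 1 mm; y_m = 69.679 − y.

[1] `<path>` closed polygon, #0000ff→cut S789 F1395: (35.834,17.952) → (14.903,57.948) → (145.462,7.675) → (35.834,17.952) (closed)

[2] `<rect>` rectangle, #0000ff→cut S789 F1395: (92.500,53.066) → (151.353,53.066) → (151.353,30.952) → (92.500,30.952) → (92.500,53.066) (closed)

[3] `<path>` rectangle, #0000ff→cut S789 F1395: (11.582,52.300) → (79.065,52.300) → (79.065,24.389) → (11.582,24.389) → (11.582,52.300) (closed)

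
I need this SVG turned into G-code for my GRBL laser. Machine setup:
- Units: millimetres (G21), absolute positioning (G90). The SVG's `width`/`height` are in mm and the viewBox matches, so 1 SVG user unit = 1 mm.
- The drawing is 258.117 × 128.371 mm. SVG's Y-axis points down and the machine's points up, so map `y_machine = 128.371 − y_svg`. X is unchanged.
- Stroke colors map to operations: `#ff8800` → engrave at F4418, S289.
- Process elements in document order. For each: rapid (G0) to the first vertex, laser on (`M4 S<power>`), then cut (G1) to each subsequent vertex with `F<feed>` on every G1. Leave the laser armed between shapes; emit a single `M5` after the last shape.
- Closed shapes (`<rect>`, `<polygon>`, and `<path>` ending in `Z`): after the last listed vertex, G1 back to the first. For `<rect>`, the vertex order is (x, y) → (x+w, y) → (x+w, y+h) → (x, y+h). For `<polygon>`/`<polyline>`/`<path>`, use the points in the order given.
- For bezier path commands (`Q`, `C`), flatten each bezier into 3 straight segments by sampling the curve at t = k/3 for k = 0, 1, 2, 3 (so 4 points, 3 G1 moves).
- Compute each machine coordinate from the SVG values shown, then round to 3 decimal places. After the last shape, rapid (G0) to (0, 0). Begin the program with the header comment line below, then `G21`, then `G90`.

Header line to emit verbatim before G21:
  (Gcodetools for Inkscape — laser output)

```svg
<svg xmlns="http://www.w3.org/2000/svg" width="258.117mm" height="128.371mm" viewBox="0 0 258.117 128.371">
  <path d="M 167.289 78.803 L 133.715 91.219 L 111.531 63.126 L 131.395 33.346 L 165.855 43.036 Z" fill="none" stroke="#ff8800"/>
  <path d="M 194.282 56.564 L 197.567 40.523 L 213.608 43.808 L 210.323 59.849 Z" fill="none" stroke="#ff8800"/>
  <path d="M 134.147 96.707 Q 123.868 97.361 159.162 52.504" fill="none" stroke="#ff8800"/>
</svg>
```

viewBox `0 0 258.117 128.371` with mm width/height → 1 unit = 1 mm. Flip: y_m = 128.371 − y_svg.

**Shape 1** — `<path>` regular polygon, stroke `#ff8800` → engrave (S289, F4418). Machine vertices: (167.289,49.568) → (133.715,37.152) → (111.531,65.245) → (131.395,95.025) → (165.855,85.335) → (167.289,49.568). Closed: final G1 returns to the first vertex.

**Shape 2** — `<path>` regular polygon, stroke `#ff8800` → engrave (S289, F4418). Machine vertices: (194.282,71.807) → (197.567,87.848) → (213.608,84.563) → (210.323,68.522) → (194.282,71.807). Closed: final G1 returns to the first vertex.

**Shape 3** — `<path>` quadratic bezier, stroke `#ff8800` → engrave (S289, F4418). Control points (SVG): P0=(134.147,96.707), P1=(123.868,97.361), P2=(159.162,52.504); sampled at t=k/3. Machine vertices: (134.147,31.664) → (132.358,36.285) → (140.696,51.019) → (159.162,75.867). Open path.

(Gcodetools for Inkscape — laser output)
G21
G90
G0 X167.289 Y49.568
M4 S289
G1 X133.715 Y37.152 F4418
G1 X111.531 Y65.245 F4418
G1 X131.395 Y95.025 F4418
G1 X165.855 Y85.335 F4418
G1 X167.289 Y49.568 F4418
G0 X194.282 Y71.807
M4 S289
G1 X197.567 Y87.848 F4418
G1 X213.608 Y84.563 F4418
G1 X210.323 Y68.522 F4418
G1 X194.282 Y71.807 F4418
G0 X134.147 Y31.664
M4 S289
G1 X132.358 Y36.285 F4418
G1 X140.696 Y51.019 F4418
G1 X159.162 Y75.867 F4418
M5
G0 X0.000 Y0.000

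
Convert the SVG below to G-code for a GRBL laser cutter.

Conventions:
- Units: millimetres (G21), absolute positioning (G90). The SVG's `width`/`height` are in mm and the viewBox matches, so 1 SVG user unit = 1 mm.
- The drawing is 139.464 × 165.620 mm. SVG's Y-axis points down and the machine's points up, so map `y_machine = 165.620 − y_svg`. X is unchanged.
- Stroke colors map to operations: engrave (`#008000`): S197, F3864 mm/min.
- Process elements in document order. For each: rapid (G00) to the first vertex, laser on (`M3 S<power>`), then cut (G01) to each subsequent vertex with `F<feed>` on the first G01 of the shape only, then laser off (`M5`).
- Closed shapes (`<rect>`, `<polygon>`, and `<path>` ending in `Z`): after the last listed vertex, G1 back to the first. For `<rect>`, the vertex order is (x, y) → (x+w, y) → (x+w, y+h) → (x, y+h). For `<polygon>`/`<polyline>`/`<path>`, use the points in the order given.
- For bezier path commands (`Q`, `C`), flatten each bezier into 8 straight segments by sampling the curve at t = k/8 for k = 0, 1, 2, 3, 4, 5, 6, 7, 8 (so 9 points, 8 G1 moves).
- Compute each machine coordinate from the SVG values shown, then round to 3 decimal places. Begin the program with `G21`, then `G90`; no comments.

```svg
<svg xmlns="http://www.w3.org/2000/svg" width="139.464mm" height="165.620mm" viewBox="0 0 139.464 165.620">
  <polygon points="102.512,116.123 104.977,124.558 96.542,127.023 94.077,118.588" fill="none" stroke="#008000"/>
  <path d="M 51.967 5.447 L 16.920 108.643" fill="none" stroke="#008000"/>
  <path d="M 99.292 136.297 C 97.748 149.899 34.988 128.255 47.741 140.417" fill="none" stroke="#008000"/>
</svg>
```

G21
G90
G00 X102.512 Y49.497
M3 S197
G01 X104.977 Y41.062 F3864
G01 X96.542 Y38.597
G01 X94.077 Y47.032
G01 X102.512 Y49.497
M5
G00 X51.967 Y160.173
M3 S197
G01 X16.920 Y56.977 F3864
M5
G00 X99.292 Y29.323
M3 S197
G01 X96.111 Y25.740 F3864
G01 X88.792 Y24.651
G01 X78.940 Y25.249
G01 X68.155 Y26.723
G01 X58.041 Y28.265
G01 X50.199 Y29.065
G01 X46.231 Y28.314
G01 X47.741 Y25.203
M5

Since the viewBox matches the mm dimensions, user units are millimetres directly. The only transform is the Y-flip y_m = 165.620 − y_svg.

Shape 1 is a regular polygon drawn with `<polygon>`. Its stroke #008000 means engrave at S197, F3864. After flipping Y the toolpath is (102.512,49.497) → (104.977,41.062) → (96.542,38.597) → (94.077,47.032) → (102.512,49.497), returning to the start.

Shape 2 is a line segment drawn with `<path>`. Its stroke #008000 means engrave at S197, F3864. After flipping Y the toolpath is (51.967,160.173) → (16.920,56.977).

Shape 3 is a cubic bezier drawn with `<path>`. Its stroke #008000 means engrave at S197, F3864. After flipping Y the toolpath is (99.292,29.323) → (96.111,25.740) → (88.792,24.651) → (78.940,25.249) → (68.155,26.723) → (58.041,28.265) → (50.199,29.065) → (46.231,28.314) → (47.741,25.203).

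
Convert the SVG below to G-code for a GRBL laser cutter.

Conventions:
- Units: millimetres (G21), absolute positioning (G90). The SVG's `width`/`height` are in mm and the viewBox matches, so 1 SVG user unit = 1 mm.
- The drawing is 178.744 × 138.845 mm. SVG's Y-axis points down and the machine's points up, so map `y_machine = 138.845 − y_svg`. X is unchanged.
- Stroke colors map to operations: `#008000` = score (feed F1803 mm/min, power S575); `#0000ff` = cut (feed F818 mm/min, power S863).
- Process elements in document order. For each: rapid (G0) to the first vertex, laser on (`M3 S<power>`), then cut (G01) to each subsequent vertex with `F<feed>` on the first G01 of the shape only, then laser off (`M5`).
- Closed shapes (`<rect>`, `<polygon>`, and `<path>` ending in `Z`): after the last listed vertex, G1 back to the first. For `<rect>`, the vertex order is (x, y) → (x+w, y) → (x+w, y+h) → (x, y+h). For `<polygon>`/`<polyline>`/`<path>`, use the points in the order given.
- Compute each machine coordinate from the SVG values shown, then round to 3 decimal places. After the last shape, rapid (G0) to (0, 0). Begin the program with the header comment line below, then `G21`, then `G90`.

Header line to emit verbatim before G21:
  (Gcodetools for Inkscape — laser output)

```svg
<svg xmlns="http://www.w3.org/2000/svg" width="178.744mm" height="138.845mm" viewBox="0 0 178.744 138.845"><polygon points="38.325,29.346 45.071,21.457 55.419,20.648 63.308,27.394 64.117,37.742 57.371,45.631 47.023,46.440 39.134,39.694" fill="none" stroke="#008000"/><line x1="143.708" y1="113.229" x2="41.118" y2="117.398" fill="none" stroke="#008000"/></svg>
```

(Gcodetools for Inkscape — laser output)
G21
G90
G0 X38.325 Y109.499
M3 S575
G01 X45.071 Y117.388 F1803
G01 X55.419 Y118.197
G01 X63.308 Y111.451
G01 X64.117 Y101.103
G01 X57.371 Y93.214
G01 X47.023 Y92.405
G01 X39.134 Y99.151
G01 X38.325 Y109.499
M5
G0 X143.708 Y25.616
M3 S575
G01 X41.118 Y21.447 F1803
M5
G0 X0.000 Y0.000

1 u = 1 mm; y_m = 138.845 − y.

[1] `<polygon>` regular polygon, #008000→score S575 F1803: (38.325,109.499) → (45.071,117.388) → (55.419,118.197) → (63.308,111.451) → (64.117,101.103) → (57.371,93.214) → (47.023,92.405) → (39.134,99.151) → (38.325,109.499) (closed)

[2] `<line>` line segment, #008000→score S575 F1803: (143.708,25.616) → (41.118,21.447)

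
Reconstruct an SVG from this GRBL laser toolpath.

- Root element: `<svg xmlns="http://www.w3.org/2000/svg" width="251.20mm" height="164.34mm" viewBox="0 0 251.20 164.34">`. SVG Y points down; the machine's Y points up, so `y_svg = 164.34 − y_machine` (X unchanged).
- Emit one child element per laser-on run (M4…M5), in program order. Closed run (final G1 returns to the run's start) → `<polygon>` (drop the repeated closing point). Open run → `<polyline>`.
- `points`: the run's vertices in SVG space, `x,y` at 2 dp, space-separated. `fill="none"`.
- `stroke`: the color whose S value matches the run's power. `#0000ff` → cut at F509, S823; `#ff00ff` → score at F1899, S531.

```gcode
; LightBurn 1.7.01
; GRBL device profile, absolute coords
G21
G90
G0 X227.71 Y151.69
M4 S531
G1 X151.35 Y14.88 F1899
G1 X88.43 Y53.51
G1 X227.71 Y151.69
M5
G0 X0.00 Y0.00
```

y_svg = 164.34 − y_m. Every run uses S531, so all elements get stroke `#ff00ff` (score).

[1] closed run; points: 227.71,12.65 151.35,149.46 88.43,110.83

<svg xmlns="http://www.w3.org/2000/svg" width="251.20mm" height="164.34mm" viewBox="0 0 251.20 164.34">
  <polygon points="227.71,12.65 151.35,149.46 88.43,110.83" fill="none" stroke="#ff00ff"/>
</svg>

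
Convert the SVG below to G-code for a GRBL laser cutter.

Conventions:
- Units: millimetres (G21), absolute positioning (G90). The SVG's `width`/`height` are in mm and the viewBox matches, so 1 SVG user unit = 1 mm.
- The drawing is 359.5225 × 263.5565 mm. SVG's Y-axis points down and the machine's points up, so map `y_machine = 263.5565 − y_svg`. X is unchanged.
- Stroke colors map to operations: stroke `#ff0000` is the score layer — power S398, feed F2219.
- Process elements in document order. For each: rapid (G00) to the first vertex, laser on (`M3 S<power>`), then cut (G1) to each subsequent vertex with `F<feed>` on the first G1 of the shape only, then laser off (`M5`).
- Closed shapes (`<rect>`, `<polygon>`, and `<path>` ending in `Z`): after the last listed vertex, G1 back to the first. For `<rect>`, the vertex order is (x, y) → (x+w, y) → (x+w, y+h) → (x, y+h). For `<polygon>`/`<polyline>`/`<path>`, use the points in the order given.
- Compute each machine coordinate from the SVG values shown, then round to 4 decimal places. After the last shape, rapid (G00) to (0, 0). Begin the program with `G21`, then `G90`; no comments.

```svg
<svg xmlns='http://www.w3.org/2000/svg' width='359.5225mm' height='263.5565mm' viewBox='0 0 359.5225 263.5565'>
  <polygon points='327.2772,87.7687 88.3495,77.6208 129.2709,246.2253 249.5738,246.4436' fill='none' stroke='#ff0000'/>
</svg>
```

G21
G90
G00 X327.2772 Y175.7878
M3 S398
G1 X88.3495 Y185.9357 F2219
G1 X129.2709 Y17.3312
G1 X249.5738 Y17.1129
G1 X327.2772 Y175.7878
M5
G00 X0.0000 Y0.0000

1 u = 1 mm; y_m = 263.5565 − y.

[1] `<polygon>` closed polygon, #ff0000→score S398 F2219: (327.2772,175.7878) → (88.3495,185.9357) → (129.2709,17.3312) → (249.5738,17.1129) → (327.2772,175.7878) (closed)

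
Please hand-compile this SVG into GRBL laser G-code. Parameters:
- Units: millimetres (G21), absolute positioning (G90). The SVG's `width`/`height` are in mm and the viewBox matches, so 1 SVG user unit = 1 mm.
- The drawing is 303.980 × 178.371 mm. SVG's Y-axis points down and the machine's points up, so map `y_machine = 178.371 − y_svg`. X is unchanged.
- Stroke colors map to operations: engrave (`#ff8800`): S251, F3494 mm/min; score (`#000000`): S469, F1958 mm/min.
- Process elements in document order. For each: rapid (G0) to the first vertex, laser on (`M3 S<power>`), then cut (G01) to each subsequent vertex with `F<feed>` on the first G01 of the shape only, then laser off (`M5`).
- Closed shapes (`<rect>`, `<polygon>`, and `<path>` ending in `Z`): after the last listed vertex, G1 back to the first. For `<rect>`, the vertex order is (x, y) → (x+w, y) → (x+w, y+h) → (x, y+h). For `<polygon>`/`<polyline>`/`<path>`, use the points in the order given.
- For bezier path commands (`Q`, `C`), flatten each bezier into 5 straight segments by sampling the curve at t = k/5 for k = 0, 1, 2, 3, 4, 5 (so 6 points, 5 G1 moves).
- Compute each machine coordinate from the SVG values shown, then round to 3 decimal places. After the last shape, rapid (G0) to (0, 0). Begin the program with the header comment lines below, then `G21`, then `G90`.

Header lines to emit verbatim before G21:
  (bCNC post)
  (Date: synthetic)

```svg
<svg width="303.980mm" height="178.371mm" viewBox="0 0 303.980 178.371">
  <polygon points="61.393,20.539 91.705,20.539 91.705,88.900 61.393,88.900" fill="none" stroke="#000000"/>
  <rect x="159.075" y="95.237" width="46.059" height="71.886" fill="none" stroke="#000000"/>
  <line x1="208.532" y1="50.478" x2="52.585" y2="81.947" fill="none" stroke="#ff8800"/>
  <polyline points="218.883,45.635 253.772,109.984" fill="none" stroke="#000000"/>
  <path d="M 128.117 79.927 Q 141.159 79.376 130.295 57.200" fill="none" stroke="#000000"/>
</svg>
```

(bCNC post)
(Date: synthetic)
G21
G90
G0 X61.393 Y157.832
M3 S469
G01 X91.705 Y157.832 F1958
G01 X91.705 Y89.471
G01 X61.393 Y89.471
G01 X61.393 Y157.832
M5
G0 X159.075 Y83.134
M3 S469
G01 X205.134 Y83.134 F1958
G01 X205.134 Y11.248
G01 X159.075 Y11.248
G01 X159.075 Y83.134
M5
G0 X208.532 Y127.893
M3 S251
G01 X52.585 Y96.424 F3494
M5
G0 X218.883 Y132.736
M3 S469
G01 X253.772 Y68.387 F1958
M5
G0 X128.117 Y98.444
M3 S469
G01 X132.378 Y99.529 F1958
G01 X134.726 Y102.345
G01 X135.161 Y106.890
G01 X133.684 Y113.166
G01 X130.295 Y121.171
M5
G0 X0.000 Y0.000

1 u = 1 mm; y_m = 178.371 − y.

[1] `<polygon>` rectangle, #000000→score S469 F1958: (61.393,157.832) → (91.705,157.832) → (91.705,89.471) → (61.393,89.471) → (61.393,157.832) (closed)

[2] `<rect>` rectangle, #000000→score S469 F1958: (159.075,83.134) → (205.134,83.134) → (205.134,11.248) → (159.075,11.248) → (159.075,83.134) (closed)

[3] `<line>` line segment, #ff8800→engrave S251 F3494: (208.532,127.893) → (52.585,96.424)

[4] `<polyline>` line segment, #000000→score S469 F1958: (218.883,132.736) → (253.772,68.387)

[5] `<path>` quadratic bezier, #000000→score S469 F1958: (128.117,98.444) → (132.378,99.529) → (134.726,102.345) → (135.161,106.890) → (133.684,113.166) → (130.295,121.171)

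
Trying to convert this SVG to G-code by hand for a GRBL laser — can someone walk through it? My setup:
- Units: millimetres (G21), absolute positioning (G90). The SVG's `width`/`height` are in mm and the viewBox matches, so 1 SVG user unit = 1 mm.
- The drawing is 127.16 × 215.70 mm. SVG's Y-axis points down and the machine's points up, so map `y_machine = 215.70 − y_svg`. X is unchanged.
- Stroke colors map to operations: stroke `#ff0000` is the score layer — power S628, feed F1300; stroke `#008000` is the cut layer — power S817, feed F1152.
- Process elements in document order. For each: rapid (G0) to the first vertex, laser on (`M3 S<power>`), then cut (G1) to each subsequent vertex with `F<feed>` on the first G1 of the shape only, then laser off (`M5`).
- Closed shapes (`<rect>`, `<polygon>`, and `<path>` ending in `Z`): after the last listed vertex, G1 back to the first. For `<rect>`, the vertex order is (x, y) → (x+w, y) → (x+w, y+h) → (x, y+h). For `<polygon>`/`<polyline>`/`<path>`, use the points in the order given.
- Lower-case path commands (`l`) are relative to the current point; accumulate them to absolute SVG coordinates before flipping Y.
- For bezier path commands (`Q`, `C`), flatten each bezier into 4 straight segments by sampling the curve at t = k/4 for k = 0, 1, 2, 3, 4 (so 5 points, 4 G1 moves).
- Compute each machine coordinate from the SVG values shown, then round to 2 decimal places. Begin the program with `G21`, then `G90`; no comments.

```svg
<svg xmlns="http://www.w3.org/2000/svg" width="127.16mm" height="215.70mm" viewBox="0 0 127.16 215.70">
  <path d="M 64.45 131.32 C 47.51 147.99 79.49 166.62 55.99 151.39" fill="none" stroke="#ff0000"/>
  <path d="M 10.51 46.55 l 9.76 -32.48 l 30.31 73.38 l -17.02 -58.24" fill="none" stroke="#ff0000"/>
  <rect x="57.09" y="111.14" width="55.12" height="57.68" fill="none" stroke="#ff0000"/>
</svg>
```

G21
G90
G0 X64.45 Y84.38
M3 S628
G1 X59.29 Y72.07 F1300
G1 X62.68 Y62.38
G1 X64.84 Y58.68
G1 X55.99 Y64.31
M5
G0 X10.51 Y169.15
M3 S628
G1 X20.27 Y201.63 F1300
G1 X50.58 Y128.25
G1 X33.56 Y186.49
M5
G0 X57.09 Y104.56
M3 S628
G1 X112.21 Y104.56 F1300
G1 X112.21 Y46.88
G1 X57.09 Y46.88
G1 X57.09 Y104.56
M5

1 u = 1 mm; y_m = 215.70 − y.

[1] `<path>` cubic bezier, #ff0000→score S628 F1300: (64.45,84.38) → (59.29,72.07) → (62.68,62.38) → (64.84,58.68) → (55.99,64.31)

[2] `<path>` open polyline, #ff0000→score S628 F1300: (10.51,169.15) → (20.27,201.63) → (50.58,128.25) → (33.56,186.49)

[3] `<rect>` rectangle, #ff0000→score S628 F1300: (57.09,104.56) → (112.21,104.56) → (112.21,46.88) → (57.09,46.88) → (57.09,104.56) (closed)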